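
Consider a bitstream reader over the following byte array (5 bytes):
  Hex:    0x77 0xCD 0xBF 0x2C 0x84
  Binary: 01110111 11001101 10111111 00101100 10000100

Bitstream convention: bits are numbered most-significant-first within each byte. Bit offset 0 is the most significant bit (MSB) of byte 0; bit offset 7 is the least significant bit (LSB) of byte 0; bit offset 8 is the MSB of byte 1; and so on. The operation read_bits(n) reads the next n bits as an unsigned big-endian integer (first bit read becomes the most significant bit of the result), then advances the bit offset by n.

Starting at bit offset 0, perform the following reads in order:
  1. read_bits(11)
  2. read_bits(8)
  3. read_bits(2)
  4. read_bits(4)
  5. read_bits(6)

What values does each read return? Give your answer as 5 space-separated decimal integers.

Read 1: bits[0:11] width=11 -> value=958 (bin 01110111110); offset now 11 = byte 1 bit 3; 29 bits remain
Read 2: bits[11:19] width=8 -> value=109 (bin 01101101); offset now 19 = byte 2 bit 3; 21 bits remain
Read 3: bits[19:21] width=2 -> value=3 (bin 11); offset now 21 = byte 2 bit 5; 19 bits remain
Read 4: bits[21:25] width=4 -> value=14 (bin 1110); offset now 25 = byte 3 bit 1; 15 bits remain
Read 5: bits[25:31] width=6 -> value=22 (bin 010110); offset now 31 = byte 3 bit 7; 9 bits remain

Answer: 958 109 3 14 22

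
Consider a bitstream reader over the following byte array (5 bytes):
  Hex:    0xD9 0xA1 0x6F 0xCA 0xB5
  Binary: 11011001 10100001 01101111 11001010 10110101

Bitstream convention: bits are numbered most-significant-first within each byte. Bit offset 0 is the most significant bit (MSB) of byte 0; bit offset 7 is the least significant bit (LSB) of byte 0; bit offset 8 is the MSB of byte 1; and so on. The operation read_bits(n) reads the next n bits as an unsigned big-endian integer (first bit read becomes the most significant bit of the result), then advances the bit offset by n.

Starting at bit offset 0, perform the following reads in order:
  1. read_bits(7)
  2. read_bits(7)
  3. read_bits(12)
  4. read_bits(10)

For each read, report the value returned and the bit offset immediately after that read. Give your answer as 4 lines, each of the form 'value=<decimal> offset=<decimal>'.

Answer: value=108 offset=7
value=104 offset=14
value=1471 offset=26
value=171 offset=36

Derivation:
Read 1: bits[0:7] width=7 -> value=108 (bin 1101100); offset now 7 = byte 0 bit 7; 33 bits remain
Read 2: bits[7:14] width=7 -> value=104 (bin 1101000); offset now 14 = byte 1 bit 6; 26 bits remain
Read 3: bits[14:26] width=12 -> value=1471 (bin 010110111111); offset now 26 = byte 3 bit 2; 14 bits remain
Read 4: bits[26:36] width=10 -> value=171 (bin 0010101011); offset now 36 = byte 4 bit 4; 4 bits remain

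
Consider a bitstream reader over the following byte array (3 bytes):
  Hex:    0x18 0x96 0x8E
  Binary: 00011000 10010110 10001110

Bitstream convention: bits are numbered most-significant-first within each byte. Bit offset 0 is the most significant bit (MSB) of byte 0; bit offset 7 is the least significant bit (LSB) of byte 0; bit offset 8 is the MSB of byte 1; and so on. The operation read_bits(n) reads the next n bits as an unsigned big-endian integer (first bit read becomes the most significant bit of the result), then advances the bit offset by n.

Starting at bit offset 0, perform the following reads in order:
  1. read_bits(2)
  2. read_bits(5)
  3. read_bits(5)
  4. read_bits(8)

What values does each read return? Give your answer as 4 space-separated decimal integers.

Answer: 0 12 9 104

Derivation:
Read 1: bits[0:2] width=2 -> value=0 (bin 00); offset now 2 = byte 0 bit 2; 22 bits remain
Read 2: bits[2:7] width=5 -> value=12 (bin 01100); offset now 7 = byte 0 bit 7; 17 bits remain
Read 3: bits[7:12] width=5 -> value=9 (bin 01001); offset now 12 = byte 1 bit 4; 12 bits remain
Read 4: bits[12:20] width=8 -> value=104 (bin 01101000); offset now 20 = byte 2 bit 4; 4 bits remain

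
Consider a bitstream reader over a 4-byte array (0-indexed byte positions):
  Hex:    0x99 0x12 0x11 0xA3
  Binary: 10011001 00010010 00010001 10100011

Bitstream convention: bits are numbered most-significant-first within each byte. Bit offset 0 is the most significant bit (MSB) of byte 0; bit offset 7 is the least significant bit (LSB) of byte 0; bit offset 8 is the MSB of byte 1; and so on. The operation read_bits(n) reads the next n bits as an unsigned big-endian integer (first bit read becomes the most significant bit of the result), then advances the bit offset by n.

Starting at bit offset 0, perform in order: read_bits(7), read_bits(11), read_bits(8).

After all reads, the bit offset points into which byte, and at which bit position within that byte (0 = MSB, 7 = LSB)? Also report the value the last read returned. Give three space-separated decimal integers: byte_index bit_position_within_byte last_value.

Read 1: bits[0:7] width=7 -> value=76 (bin 1001100); offset now 7 = byte 0 bit 7; 25 bits remain
Read 2: bits[7:18] width=11 -> value=1096 (bin 10001001000); offset now 18 = byte 2 bit 2; 14 bits remain
Read 3: bits[18:26] width=8 -> value=70 (bin 01000110); offset now 26 = byte 3 bit 2; 6 bits remain

Answer: 3 2 70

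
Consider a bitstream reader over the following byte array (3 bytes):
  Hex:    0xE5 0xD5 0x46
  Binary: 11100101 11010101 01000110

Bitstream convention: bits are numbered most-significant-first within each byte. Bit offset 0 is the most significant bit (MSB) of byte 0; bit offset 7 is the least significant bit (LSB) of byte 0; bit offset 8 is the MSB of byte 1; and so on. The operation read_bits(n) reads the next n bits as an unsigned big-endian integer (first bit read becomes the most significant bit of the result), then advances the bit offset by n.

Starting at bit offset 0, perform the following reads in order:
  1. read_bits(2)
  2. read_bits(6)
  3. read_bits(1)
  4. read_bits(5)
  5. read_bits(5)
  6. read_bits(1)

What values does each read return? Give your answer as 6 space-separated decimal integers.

Answer: 3 37 1 21 10 0

Derivation:
Read 1: bits[0:2] width=2 -> value=3 (bin 11); offset now 2 = byte 0 bit 2; 22 bits remain
Read 2: bits[2:8] width=6 -> value=37 (bin 100101); offset now 8 = byte 1 bit 0; 16 bits remain
Read 3: bits[8:9] width=1 -> value=1 (bin 1); offset now 9 = byte 1 bit 1; 15 bits remain
Read 4: bits[9:14] width=5 -> value=21 (bin 10101); offset now 14 = byte 1 bit 6; 10 bits remain
Read 5: bits[14:19] width=5 -> value=10 (bin 01010); offset now 19 = byte 2 bit 3; 5 bits remain
Read 6: bits[19:20] width=1 -> value=0 (bin 0); offset now 20 = byte 2 bit 4; 4 bits remain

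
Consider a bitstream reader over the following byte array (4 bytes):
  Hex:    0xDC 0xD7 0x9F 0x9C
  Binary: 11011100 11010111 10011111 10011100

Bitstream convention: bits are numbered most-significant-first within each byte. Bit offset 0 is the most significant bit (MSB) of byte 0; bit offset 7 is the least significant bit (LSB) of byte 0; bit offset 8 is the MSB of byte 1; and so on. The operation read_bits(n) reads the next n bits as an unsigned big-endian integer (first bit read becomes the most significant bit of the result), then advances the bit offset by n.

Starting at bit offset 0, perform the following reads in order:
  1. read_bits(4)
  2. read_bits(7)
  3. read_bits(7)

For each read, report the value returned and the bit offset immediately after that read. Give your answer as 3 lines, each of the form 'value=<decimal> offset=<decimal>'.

Read 1: bits[0:4] width=4 -> value=13 (bin 1101); offset now 4 = byte 0 bit 4; 28 bits remain
Read 2: bits[4:11] width=7 -> value=102 (bin 1100110); offset now 11 = byte 1 bit 3; 21 bits remain
Read 3: bits[11:18] width=7 -> value=94 (bin 1011110); offset now 18 = byte 2 bit 2; 14 bits remain

Answer: value=13 offset=4
value=102 offset=11
value=94 offset=18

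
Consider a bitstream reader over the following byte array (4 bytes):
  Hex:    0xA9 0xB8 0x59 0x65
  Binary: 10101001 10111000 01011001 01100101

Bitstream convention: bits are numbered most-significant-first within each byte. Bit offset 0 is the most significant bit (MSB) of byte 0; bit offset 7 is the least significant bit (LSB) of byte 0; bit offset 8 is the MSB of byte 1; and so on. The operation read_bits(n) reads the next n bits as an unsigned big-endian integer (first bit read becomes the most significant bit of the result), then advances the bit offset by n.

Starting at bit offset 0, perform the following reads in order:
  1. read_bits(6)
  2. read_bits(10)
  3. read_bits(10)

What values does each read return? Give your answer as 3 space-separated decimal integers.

Read 1: bits[0:6] width=6 -> value=42 (bin 101010); offset now 6 = byte 0 bit 6; 26 bits remain
Read 2: bits[6:16] width=10 -> value=440 (bin 0110111000); offset now 16 = byte 2 bit 0; 16 bits remain
Read 3: bits[16:26] width=10 -> value=357 (bin 0101100101); offset now 26 = byte 3 bit 2; 6 bits remain

Answer: 42 440 357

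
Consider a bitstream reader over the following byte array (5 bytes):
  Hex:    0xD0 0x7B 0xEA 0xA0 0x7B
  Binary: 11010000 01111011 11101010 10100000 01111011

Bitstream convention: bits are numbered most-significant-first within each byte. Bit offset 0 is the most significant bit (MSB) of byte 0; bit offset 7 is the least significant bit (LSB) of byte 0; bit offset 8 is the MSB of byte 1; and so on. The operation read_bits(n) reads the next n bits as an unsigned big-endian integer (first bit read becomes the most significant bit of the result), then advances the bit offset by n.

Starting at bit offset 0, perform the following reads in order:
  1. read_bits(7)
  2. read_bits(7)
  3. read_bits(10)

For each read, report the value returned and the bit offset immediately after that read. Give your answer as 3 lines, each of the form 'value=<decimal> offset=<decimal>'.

Read 1: bits[0:7] width=7 -> value=104 (bin 1101000); offset now 7 = byte 0 bit 7; 33 bits remain
Read 2: bits[7:14] width=7 -> value=30 (bin 0011110); offset now 14 = byte 1 bit 6; 26 bits remain
Read 3: bits[14:24] width=10 -> value=1002 (bin 1111101010); offset now 24 = byte 3 bit 0; 16 bits remain

Answer: value=104 offset=7
value=30 offset=14
value=1002 offset=24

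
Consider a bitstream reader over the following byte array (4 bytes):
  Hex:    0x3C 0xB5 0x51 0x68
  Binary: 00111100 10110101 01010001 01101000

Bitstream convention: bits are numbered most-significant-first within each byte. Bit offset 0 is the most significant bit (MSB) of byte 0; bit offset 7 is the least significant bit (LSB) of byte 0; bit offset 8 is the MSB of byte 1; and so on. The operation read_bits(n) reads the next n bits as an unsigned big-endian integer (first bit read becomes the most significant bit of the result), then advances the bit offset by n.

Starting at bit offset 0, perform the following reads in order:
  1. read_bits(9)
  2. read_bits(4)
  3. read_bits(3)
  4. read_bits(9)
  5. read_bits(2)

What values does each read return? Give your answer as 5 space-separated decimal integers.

Answer: 121 6 5 162 3

Derivation:
Read 1: bits[0:9] width=9 -> value=121 (bin 001111001); offset now 9 = byte 1 bit 1; 23 bits remain
Read 2: bits[9:13] width=4 -> value=6 (bin 0110); offset now 13 = byte 1 bit 5; 19 bits remain
Read 3: bits[13:16] width=3 -> value=5 (bin 101); offset now 16 = byte 2 bit 0; 16 bits remain
Read 4: bits[16:25] width=9 -> value=162 (bin 010100010); offset now 25 = byte 3 bit 1; 7 bits remain
Read 5: bits[25:27] width=2 -> value=3 (bin 11); offset now 27 = byte 3 bit 3; 5 bits remain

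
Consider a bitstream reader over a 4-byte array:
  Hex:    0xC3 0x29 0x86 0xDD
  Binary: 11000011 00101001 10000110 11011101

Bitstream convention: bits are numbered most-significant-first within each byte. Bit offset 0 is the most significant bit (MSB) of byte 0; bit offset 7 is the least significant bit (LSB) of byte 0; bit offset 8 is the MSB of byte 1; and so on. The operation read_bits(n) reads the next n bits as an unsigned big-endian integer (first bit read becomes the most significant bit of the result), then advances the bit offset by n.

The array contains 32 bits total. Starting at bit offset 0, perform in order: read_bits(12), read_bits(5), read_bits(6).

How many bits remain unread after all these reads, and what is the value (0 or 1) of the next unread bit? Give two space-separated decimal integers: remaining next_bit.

Read 1: bits[0:12] width=12 -> value=3122 (bin 110000110010); offset now 12 = byte 1 bit 4; 20 bits remain
Read 2: bits[12:17] width=5 -> value=19 (bin 10011); offset now 17 = byte 2 bit 1; 15 bits remain
Read 3: bits[17:23] width=6 -> value=3 (bin 000011); offset now 23 = byte 2 bit 7; 9 bits remain

Answer: 9 0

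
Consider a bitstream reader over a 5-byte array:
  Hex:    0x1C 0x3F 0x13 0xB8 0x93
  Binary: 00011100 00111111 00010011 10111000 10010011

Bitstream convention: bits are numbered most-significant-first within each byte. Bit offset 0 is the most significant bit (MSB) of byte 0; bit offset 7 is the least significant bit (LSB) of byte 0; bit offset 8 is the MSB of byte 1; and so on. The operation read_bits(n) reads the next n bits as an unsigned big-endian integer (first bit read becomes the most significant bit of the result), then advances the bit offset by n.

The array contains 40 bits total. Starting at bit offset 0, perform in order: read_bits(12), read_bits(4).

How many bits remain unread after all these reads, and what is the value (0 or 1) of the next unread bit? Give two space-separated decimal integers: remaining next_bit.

Read 1: bits[0:12] width=12 -> value=451 (bin 000111000011); offset now 12 = byte 1 bit 4; 28 bits remain
Read 2: bits[12:16] width=4 -> value=15 (bin 1111); offset now 16 = byte 2 bit 0; 24 bits remain

Answer: 24 0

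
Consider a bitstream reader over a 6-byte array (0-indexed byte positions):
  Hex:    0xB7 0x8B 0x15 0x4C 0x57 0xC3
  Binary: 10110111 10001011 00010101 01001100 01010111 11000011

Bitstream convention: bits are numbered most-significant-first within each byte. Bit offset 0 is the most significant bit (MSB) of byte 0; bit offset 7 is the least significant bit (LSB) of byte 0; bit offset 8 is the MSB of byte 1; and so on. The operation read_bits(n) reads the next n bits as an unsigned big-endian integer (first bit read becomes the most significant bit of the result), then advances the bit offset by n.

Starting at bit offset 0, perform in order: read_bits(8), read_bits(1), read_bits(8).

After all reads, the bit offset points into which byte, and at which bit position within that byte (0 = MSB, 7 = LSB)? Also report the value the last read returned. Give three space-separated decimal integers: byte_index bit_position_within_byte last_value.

Answer: 2 1 22

Derivation:
Read 1: bits[0:8] width=8 -> value=183 (bin 10110111); offset now 8 = byte 1 bit 0; 40 bits remain
Read 2: bits[8:9] width=1 -> value=1 (bin 1); offset now 9 = byte 1 bit 1; 39 bits remain
Read 3: bits[9:17] width=8 -> value=22 (bin 00010110); offset now 17 = byte 2 bit 1; 31 bits remain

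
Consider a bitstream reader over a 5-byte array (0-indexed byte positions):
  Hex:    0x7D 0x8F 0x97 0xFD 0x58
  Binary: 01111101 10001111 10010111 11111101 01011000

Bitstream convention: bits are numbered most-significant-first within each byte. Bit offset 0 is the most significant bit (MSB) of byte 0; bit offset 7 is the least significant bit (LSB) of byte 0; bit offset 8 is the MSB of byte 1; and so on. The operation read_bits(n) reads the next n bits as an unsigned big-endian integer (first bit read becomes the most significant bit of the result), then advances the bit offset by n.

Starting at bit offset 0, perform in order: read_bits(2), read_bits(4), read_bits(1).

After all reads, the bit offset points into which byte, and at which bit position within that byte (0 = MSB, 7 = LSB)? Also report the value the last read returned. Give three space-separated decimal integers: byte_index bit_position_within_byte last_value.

Answer: 0 7 0

Derivation:
Read 1: bits[0:2] width=2 -> value=1 (bin 01); offset now 2 = byte 0 bit 2; 38 bits remain
Read 2: bits[2:6] width=4 -> value=15 (bin 1111); offset now 6 = byte 0 bit 6; 34 bits remain
Read 3: bits[6:7] width=1 -> value=0 (bin 0); offset now 7 = byte 0 bit 7; 33 bits remain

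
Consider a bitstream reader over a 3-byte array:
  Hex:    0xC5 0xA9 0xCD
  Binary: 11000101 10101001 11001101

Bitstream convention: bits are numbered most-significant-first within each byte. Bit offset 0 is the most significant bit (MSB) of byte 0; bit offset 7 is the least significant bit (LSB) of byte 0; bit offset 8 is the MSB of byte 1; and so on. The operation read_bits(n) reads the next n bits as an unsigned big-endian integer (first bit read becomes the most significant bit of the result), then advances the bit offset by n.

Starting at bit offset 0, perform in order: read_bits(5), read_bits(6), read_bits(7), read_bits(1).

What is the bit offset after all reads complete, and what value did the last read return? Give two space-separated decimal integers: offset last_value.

Read 1: bits[0:5] width=5 -> value=24 (bin 11000); offset now 5 = byte 0 bit 5; 19 bits remain
Read 2: bits[5:11] width=6 -> value=45 (bin 101101); offset now 11 = byte 1 bit 3; 13 bits remain
Read 3: bits[11:18] width=7 -> value=39 (bin 0100111); offset now 18 = byte 2 bit 2; 6 bits remain
Read 4: bits[18:19] width=1 -> value=0 (bin 0); offset now 19 = byte 2 bit 3; 5 bits remain

Answer: 19 0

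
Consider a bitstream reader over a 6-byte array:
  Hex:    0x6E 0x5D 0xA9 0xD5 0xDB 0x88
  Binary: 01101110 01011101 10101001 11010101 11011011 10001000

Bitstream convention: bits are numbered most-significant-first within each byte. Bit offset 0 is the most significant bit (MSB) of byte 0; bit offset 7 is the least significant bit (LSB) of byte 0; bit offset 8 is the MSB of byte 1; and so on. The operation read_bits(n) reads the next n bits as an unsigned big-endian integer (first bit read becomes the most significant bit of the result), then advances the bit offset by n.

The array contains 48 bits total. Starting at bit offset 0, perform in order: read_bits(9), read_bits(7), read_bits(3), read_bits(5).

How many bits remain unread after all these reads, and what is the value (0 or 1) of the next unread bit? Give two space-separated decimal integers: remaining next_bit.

Answer: 24 1

Derivation:
Read 1: bits[0:9] width=9 -> value=220 (bin 011011100); offset now 9 = byte 1 bit 1; 39 bits remain
Read 2: bits[9:16] width=7 -> value=93 (bin 1011101); offset now 16 = byte 2 bit 0; 32 bits remain
Read 3: bits[16:19] width=3 -> value=5 (bin 101); offset now 19 = byte 2 bit 3; 29 bits remain
Read 4: bits[19:24] width=5 -> value=9 (bin 01001); offset now 24 = byte 3 bit 0; 24 bits remain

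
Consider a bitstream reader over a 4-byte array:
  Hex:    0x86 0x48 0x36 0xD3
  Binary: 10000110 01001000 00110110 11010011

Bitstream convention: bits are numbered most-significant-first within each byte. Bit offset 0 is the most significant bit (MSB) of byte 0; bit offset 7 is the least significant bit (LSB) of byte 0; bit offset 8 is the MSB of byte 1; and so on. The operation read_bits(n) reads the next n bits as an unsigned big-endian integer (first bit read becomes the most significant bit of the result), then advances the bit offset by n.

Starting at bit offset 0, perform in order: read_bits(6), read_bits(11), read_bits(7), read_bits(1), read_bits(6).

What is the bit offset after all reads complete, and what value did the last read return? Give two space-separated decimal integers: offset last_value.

Read 1: bits[0:6] width=6 -> value=33 (bin 100001); offset now 6 = byte 0 bit 6; 26 bits remain
Read 2: bits[6:17] width=11 -> value=1168 (bin 10010010000); offset now 17 = byte 2 bit 1; 15 bits remain
Read 3: bits[17:24] width=7 -> value=54 (bin 0110110); offset now 24 = byte 3 bit 0; 8 bits remain
Read 4: bits[24:25] width=1 -> value=1 (bin 1); offset now 25 = byte 3 bit 1; 7 bits remain
Read 5: bits[25:31] width=6 -> value=41 (bin 101001); offset now 31 = byte 3 bit 7; 1 bits remain

Answer: 31 41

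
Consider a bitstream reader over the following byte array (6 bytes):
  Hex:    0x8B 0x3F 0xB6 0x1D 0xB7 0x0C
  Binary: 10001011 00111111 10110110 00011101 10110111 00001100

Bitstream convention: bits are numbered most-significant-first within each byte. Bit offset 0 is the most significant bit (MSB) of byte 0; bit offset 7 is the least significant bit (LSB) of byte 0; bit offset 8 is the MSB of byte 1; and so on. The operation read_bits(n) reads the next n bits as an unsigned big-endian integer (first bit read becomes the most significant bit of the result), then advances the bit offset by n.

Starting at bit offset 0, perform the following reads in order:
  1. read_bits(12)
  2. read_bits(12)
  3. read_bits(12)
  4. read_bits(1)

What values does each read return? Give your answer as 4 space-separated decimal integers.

Answer: 2227 4022 475 0

Derivation:
Read 1: bits[0:12] width=12 -> value=2227 (bin 100010110011); offset now 12 = byte 1 bit 4; 36 bits remain
Read 2: bits[12:24] width=12 -> value=4022 (bin 111110110110); offset now 24 = byte 3 bit 0; 24 bits remain
Read 3: bits[24:36] width=12 -> value=475 (bin 000111011011); offset now 36 = byte 4 bit 4; 12 bits remain
Read 4: bits[36:37] width=1 -> value=0 (bin 0); offset now 37 = byte 4 bit 5; 11 bits remain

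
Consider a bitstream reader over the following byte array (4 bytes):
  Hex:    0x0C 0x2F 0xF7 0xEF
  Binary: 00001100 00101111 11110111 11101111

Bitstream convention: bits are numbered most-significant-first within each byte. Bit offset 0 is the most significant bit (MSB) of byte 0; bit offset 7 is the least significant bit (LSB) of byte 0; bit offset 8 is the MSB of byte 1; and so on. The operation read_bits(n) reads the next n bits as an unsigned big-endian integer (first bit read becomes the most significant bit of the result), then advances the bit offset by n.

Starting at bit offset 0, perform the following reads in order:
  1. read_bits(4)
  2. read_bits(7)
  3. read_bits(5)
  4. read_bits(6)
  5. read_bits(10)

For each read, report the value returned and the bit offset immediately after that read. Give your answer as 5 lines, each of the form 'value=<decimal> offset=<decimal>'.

Answer: value=0 offset=4
value=97 offset=11
value=15 offset=16
value=61 offset=22
value=1007 offset=32

Derivation:
Read 1: bits[0:4] width=4 -> value=0 (bin 0000); offset now 4 = byte 0 bit 4; 28 bits remain
Read 2: bits[4:11] width=7 -> value=97 (bin 1100001); offset now 11 = byte 1 bit 3; 21 bits remain
Read 3: bits[11:16] width=5 -> value=15 (bin 01111); offset now 16 = byte 2 bit 0; 16 bits remain
Read 4: bits[16:22] width=6 -> value=61 (bin 111101); offset now 22 = byte 2 bit 6; 10 bits remain
Read 5: bits[22:32] width=10 -> value=1007 (bin 1111101111); offset now 32 = byte 4 bit 0; 0 bits remain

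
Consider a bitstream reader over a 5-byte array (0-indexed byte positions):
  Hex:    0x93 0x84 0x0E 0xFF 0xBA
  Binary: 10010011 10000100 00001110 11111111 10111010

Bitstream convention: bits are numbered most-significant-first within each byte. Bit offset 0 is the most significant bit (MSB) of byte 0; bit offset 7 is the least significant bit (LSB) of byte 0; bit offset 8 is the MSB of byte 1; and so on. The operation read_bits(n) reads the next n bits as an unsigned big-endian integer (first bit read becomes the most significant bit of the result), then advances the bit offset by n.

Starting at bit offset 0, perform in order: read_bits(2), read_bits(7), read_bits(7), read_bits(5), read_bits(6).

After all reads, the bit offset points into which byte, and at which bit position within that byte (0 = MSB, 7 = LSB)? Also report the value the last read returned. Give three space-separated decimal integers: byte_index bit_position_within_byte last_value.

Read 1: bits[0:2] width=2 -> value=2 (bin 10); offset now 2 = byte 0 bit 2; 38 bits remain
Read 2: bits[2:9] width=7 -> value=39 (bin 0100111); offset now 9 = byte 1 bit 1; 31 bits remain
Read 3: bits[9:16] width=7 -> value=4 (bin 0000100); offset now 16 = byte 2 bit 0; 24 bits remain
Read 4: bits[16:21] width=5 -> value=1 (bin 00001); offset now 21 = byte 2 bit 5; 19 bits remain
Read 5: bits[21:27] width=6 -> value=55 (bin 110111); offset now 27 = byte 3 bit 3; 13 bits remain

Answer: 3 3 55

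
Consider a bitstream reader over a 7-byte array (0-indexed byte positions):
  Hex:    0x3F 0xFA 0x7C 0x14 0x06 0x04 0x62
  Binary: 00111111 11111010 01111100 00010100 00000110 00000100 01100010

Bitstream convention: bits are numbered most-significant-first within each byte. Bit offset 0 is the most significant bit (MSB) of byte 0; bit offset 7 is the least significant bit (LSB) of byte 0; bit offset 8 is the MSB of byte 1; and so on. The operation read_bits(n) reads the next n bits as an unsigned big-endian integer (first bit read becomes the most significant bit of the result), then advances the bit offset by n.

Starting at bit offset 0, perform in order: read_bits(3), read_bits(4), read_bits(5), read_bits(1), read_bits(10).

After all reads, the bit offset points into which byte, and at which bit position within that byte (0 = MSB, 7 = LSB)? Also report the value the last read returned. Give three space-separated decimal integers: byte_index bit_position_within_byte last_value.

Answer: 2 7 318

Derivation:
Read 1: bits[0:3] width=3 -> value=1 (bin 001); offset now 3 = byte 0 bit 3; 53 bits remain
Read 2: bits[3:7] width=4 -> value=15 (bin 1111); offset now 7 = byte 0 bit 7; 49 bits remain
Read 3: bits[7:12] width=5 -> value=31 (bin 11111); offset now 12 = byte 1 bit 4; 44 bits remain
Read 4: bits[12:13] width=1 -> value=1 (bin 1); offset now 13 = byte 1 bit 5; 43 bits remain
Read 5: bits[13:23] width=10 -> value=318 (bin 0100111110); offset now 23 = byte 2 bit 7; 33 bits remain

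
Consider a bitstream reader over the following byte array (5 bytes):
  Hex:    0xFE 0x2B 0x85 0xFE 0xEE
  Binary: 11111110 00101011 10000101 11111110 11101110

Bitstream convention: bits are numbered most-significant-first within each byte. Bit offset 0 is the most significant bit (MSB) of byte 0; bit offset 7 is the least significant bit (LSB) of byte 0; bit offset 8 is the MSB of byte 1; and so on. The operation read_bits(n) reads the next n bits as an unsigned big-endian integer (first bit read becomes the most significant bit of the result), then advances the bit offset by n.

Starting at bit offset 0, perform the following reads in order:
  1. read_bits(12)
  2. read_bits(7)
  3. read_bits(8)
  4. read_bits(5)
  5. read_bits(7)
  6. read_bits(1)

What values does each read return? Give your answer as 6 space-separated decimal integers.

Read 1: bits[0:12] width=12 -> value=4066 (bin 111111100010); offset now 12 = byte 1 bit 4; 28 bits remain
Read 2: bits[12:19] width=7 -> value=92 (bin 1011100); offset now 19 = byte 2 bit 3; 21 bits remain
Read 3: bits[19:27] width=8 -> value=47 (bin 00101111); offset now 27 = byte 3 bit 3; 13 bits remain
Read 4: bits[27:32] width=5 -> value=30 (bin 11110); offset now 32 = byte 4 bit 0; 8 bits remain
Read 5: bits[32:39] width=7 -> value=119 (bin 1110111); offset now 39 = byte 4 bit 7; 1 bits remain
Read 6: bits[39:40] width=1 -> value=0 (bin 0); offset now 40 = byte 5 bit 0; 0 bits remain

Answer: 4066 92 47 30 119 0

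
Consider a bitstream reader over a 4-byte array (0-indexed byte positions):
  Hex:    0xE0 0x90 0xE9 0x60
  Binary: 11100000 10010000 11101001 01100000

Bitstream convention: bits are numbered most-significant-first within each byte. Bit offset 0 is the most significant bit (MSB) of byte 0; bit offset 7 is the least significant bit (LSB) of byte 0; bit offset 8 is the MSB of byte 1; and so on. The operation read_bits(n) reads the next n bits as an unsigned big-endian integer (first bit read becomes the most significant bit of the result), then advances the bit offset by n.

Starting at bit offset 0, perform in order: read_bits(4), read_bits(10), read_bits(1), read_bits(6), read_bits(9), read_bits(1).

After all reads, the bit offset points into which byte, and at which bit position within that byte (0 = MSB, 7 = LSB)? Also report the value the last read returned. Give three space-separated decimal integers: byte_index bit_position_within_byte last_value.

Answer: 3 7 0

Derivation:
Read 1: bits[0:4] width=4 -> value=14 (bin 1110); offset now 4 = byte 0 bit 4; 28 bits remain
Read 2: bits[4:14] width=10 -> value=36 (bin 0000100100); offset now 14 = byte 1 bit 6; 18 bits remain
Read 3: bits[14:15] width=1 -> value=0 (bin 0); offset now 15 = byte 1 bit 7; 17 bits remain
Read 4: bits[15:21] width=6 -> value=29 (bin 011101); offset now 21 = byte 2 bit 5; 11 bits remain
Read 5: bits[21:30] width=9 -> value=88 (bin 001011000); offset now 30 = byte 3 bit 6; 2 bits remain
Read 6: bits[30:31] width=1 -> value=0 (bin 0); offset now 31 = byte 3 bit 7; 1 bits remain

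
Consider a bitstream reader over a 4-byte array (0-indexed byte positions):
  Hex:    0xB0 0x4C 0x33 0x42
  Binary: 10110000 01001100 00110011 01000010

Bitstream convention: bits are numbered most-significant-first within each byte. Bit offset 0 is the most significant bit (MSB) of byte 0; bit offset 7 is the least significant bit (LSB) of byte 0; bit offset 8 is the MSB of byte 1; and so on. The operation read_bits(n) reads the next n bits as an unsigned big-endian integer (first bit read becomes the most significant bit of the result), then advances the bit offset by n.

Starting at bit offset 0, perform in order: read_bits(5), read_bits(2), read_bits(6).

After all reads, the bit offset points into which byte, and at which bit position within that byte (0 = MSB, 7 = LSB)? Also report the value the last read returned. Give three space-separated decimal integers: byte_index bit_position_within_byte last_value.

Read 1: bits[0:5] width=5 -> value=22 (bin 10110); offset now 5 = byte 0 bit 5; 27 bits remain
Read 2: bits[5:7] width=2 -> value=0 (bin 00); offset now 7 = byte 0 bit 7; 25 bits remain
Read 3: bits[7:13] width=6 -> value=9 (bin 001001); offset now 13 = byte 1 bit 5; 19 bits remain

Answer: 1 5 9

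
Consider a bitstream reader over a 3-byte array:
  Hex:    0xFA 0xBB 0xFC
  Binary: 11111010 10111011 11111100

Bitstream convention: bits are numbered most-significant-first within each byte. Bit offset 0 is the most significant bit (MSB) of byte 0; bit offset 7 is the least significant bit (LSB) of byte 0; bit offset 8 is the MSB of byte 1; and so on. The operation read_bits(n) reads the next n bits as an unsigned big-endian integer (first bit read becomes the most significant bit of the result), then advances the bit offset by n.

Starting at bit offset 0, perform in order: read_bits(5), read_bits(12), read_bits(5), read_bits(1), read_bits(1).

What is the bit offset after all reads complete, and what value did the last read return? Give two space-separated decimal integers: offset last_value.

Answer: 24 0

Derivation:
Read 1: bits[0:5] width=5 -> value=31 (bin 11111); offset now 5 = byte 0 bit 5; 19 bits remain
Read 2: bits[5:17] width=12 -> value=1399 (bin 010101110111); offset now 17 = byte 2 bit 1; 7 bits remain
Read 3: bits[17:22] width=5 -> value=31 (bin 11111); offset now 22 = byte 2 bit 6; 2 bits remain
Read 4: bits[22:23] width=1 -> value=0 (bin 0); offset now 23 = byte 2 bit 7; 1 bits remain
Read 5: bits[23:24] width=1 -> value=0 (bin 0); offset now 24 = byte 3 bit 0; 0 bits remain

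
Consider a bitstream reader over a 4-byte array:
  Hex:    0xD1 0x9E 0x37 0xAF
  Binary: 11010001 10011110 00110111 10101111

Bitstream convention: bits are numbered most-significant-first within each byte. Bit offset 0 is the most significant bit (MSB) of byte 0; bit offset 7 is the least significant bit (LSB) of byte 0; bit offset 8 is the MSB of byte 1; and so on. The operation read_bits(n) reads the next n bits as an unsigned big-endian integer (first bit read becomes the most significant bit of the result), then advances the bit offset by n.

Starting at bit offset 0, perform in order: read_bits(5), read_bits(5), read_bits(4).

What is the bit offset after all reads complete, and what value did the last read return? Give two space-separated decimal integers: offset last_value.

Answer: 14 7

Derivation:
Read 1: bits[0:5] width=5 -> value=26 (bin 11010); offset now 5 = byte 0 bit 5; 27 bits remain
Read 2: bits[5:10] width=5 -> value=6 (bin 00110); offset now 10 = byte 1 bit 2; 22 bits remain
Read 3: bits[10:14] width=4 -> value=7 (bin 0111); offset now 14 = byte 1 bit 6; 18 bits remain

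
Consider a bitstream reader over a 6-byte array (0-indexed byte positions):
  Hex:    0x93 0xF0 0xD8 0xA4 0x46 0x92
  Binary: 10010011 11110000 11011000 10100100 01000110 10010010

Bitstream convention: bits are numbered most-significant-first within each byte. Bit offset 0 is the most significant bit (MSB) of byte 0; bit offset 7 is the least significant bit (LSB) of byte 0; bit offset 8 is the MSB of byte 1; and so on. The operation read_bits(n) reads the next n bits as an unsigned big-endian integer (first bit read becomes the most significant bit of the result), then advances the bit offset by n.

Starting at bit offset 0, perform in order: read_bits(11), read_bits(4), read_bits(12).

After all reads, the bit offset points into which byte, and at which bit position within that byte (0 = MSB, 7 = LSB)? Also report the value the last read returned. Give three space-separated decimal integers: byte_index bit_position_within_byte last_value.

Read 1: bits[0:11] width=11 -> value=1183 (bin 10010011111); offset now 11 = byte 1 bit 3; 37 bits remain
Read 2: bits[11:15] width=4 -> value=8 (bin 1000); offset now 15 = byte 1 bit 7; 33 bits remain
Read 3: bits[15:27] width=12 -> value=1733 (bin 011011000101); offset now 27 = byte 3 bit 3; 21 bits remain

Answer: 3 3 1733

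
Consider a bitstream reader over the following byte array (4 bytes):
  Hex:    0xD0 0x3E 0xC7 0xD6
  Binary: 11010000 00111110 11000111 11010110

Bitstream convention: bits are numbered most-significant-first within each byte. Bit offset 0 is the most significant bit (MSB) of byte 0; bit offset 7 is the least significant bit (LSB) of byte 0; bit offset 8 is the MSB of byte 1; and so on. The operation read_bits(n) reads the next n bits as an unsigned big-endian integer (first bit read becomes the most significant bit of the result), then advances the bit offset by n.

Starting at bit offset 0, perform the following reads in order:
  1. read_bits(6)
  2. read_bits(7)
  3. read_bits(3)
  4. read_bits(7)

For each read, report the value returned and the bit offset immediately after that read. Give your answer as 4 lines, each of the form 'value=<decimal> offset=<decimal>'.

Answer: value=52 offset=6
value=7 offset=13
value=6 offset=16
value=99 offset=23

Derivation:
Read 1: bits[0:6] width=6 -> value=52 (bin 110100); offset now 6 = byte 0 bit 6; 26 bits remain
Read 2: bits[6:13] width=7 -> value=7 (bin 0000111); offset now 13 = byte 1 bit 5; 19 bits remain
Read 3: bits[13:16] width=3 -> value=6 (bin 110); offset now 16 = byte 2 bit 0; 16 bits remain
Read 4: bits[16:23] width=7 -> value=99 (bin 1100011); offset now 23 = byte 2 bit 7; 9 bits remain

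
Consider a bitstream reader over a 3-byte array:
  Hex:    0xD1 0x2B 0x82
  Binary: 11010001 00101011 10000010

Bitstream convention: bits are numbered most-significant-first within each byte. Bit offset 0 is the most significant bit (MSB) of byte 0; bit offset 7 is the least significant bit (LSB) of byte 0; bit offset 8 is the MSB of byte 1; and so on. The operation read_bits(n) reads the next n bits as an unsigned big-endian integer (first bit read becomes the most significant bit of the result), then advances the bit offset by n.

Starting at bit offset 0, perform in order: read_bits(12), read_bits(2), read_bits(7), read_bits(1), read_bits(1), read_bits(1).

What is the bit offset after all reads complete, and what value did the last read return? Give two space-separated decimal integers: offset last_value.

Read 1: bits[0:12] width=12 -> value=3346 (bin 110100010010); offset now 12 = byte 1 bit 4; 12 bits remain
Read 2: bits[12:14] width=2 -> value=2 (bin 10); offset now 14 = byte 1 bit 6; 10 bits remain
Read 3: bits[14:21] width=7 -> value=112 (bin 1110000); offset now 21 = byte 2 bit 5; 3 bits remain
Read 4: bits[21:22] width=1 -> value=0 (bin 0); offset now 22 = byte 2 bit 6; 2 bits remain
Read 5: bits[22:23] width=1 -> value=1 (bin 1); offset now 23 = byte 2 bit 7; 1 bits remain
Read 6: bits[23:24] width=1 -> value=0 (bin 0); offset now 24 = byte 3 bit 0; 0 bits remain

Answer: 24 0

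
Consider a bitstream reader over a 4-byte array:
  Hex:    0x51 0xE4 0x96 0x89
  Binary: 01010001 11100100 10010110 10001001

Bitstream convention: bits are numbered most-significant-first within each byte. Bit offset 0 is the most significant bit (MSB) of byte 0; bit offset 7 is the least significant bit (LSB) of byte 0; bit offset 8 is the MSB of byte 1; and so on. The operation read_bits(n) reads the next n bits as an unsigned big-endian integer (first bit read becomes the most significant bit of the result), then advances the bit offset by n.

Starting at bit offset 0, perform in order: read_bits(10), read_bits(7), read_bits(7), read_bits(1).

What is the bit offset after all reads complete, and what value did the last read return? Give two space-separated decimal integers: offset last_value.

Read 1: bits[0:10] width=10 -> value=327 (bin 0101000111); offset now 10 = byte 1 bit 2; 22 bits remain
Read 2: bits[10:17] width=7 -> value=73 (bin 1001001); offset now 17 = byte 2 bit 1; 15 bits remain
Read 3: bits[17:24] width=7 -> value=22 (bin 0010110); offset now 24 = byte 3 bit 0; 8 bits remain
Read 4: bits[24:25] width=1 -> value=1 (bin 1); offset now 25 = byte 3 bit 1; 7 bits remain

Answer: 25 1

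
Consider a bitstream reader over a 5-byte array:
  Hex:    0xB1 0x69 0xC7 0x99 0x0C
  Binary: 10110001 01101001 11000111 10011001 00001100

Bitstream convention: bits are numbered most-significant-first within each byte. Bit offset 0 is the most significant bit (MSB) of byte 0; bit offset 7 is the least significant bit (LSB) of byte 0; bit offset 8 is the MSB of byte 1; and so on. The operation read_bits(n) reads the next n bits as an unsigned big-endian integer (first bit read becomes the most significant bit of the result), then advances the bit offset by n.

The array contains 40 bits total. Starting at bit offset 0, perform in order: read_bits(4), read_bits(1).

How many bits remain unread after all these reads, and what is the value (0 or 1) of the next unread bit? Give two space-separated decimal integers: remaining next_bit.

Read 1: bits[0:4] width=4 -> value=11 (bin 1011); offset now 4 = byte 0 bit 4; 36 bits remain
Read 2: bits[4:5] width=1 -> value=0 (bin 0); offset now 5 = byte 0 bit 5; 35 bits remain

Answer: 35 0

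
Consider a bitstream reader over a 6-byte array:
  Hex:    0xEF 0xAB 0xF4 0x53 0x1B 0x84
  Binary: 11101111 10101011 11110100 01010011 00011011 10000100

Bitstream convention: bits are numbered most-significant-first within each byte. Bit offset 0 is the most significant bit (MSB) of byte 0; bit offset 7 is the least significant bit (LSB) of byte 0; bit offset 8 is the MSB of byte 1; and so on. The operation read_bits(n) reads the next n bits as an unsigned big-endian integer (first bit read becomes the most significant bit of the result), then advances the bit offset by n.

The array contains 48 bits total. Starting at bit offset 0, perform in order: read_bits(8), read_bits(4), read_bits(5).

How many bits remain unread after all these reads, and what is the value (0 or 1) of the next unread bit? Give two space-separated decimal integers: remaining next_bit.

Answer: 31 1

Derivation:
Read 1: bits[0:8] width=8 -> value=239 (bin 11101111); offset now 8 = byte 1 bit 0; 40 bits remain
Read 2: bits[8:12] width=4 -> value=10 (bin 1010); offset now 12 = byte 1 bit 4; 36 bits remain
Read 3: bits[12:17] width=5 -> value=23 (bin 10111); offset now 17 = byte 2 bit 1; 31 bits remain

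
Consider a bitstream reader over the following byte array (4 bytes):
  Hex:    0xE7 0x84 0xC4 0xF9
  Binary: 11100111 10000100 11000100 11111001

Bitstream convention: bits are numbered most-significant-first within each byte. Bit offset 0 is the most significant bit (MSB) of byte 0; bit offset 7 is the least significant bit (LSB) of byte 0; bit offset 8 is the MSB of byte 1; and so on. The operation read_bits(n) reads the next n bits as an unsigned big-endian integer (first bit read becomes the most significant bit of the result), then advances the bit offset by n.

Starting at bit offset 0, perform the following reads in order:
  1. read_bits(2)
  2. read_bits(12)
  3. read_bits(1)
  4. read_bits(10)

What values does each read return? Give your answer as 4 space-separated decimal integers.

Read 1: bits[0:2] width=2 -> value=3 (bin 11); offset now 2 = byte 0 bit 2; 30 bits remain
Read 2: bits[2:14] width=12 -> value=2529 (bin 100111100001); offset now 14 = byte 1 bit 6; 18 bits remain
Read 3: bits[14:15] width=1 -> value=0 (bin 0); offset now 15 = byte 1 bit 7; 17 bits remain
Read 4: bits[15:25] width=10 -> value=393 (bin 0110001001); offset now 25 = byte 3 bit 1; 7 bits remain

Answer: 3 2529 0 393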